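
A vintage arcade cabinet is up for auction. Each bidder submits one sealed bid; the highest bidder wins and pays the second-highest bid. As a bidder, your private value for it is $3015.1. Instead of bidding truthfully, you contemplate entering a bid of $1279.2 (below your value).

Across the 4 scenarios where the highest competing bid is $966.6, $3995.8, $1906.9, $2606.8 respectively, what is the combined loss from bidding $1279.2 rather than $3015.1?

The deviation costs you only when the competing bid falls strictly between $1279.2 and $3015.1; elsewhere both bids give the same outcome.
$966.6: outcomes coincide → loss $0.
$3995.8: outcomes coincide → loss $0.
$1906.9: truthful payoff $1108.2, deviation payoff $0 → loss $1108.2.
$2606.8: truthful payoff $408.3, deviation payoff $0 → loss $408.3.
Total loss = $1108.2 + $408.3 = $1516.5.

$1516.5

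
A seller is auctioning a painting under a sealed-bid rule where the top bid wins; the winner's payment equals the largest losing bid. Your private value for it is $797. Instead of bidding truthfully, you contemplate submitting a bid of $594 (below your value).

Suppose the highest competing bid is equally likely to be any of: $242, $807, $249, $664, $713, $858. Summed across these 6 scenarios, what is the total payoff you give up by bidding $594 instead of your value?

$217

The deviation costs you only when the competing bid falls strictly between $594 and $797; elsewhere both bids give the same outcome.
$242: outcomes coincide → loss $0.
$807: outcomes coincide → loss $0.
$249: outcomes coincide → loss $0.
$664: truthful payoff $133, deviation payoff $0 → loss $133.
$713: truthful payoff $84, deviation payoff $0 → loss $84.
$858: outcomes coincide → loss $0.
Total loss = $133 + $84 = $217.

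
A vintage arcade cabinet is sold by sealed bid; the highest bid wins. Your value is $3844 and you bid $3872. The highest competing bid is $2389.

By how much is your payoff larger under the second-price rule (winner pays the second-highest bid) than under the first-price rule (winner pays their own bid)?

$1483

You have the highest bid, so you win under either rule.
Second-price: pay $2389 → payoff $1455.
First-price: pay your own bid $3872 → payoff −$28.
Difference = $1455 − (−$28) = $1483.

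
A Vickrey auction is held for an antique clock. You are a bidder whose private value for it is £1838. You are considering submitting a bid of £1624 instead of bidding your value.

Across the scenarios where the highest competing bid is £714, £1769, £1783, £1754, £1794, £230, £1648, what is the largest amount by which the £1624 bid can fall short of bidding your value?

£190

£714: same outcome either way → loss £0.
£1769: truthful gives £69, deviation gives £0 → loss £69.
£1783: truthful gives £55, deviation gives £0 → loss £55.
£1754: truthful gives £84, deviation gives £0 → loss £84.
£1794: truthful gives £44, deviation gives £0 → loss £44.
£230: same outcome either way → loss £0.
£1648: truthful gives £190, deviation gives £0 → loss £190.
Maximum loss: £190.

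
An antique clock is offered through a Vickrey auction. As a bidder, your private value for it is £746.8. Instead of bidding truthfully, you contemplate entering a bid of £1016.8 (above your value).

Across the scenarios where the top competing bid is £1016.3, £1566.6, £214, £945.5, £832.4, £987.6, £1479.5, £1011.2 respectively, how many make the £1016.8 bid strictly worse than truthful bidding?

5

The deviation hurts exactly when the highest competing bid lies strictly between £746.8 and £1016.8 — overbidding then wins at a price above your value.
£1016.3: inside the interval → strictly worse (loss £269.5).
£1566.6: above both → same outcome either way.
£214: below both → same outcome either way.
£945.5: inside the interval → strictly worse (loss £198.7).
£832.4: inside the interval → strictly worse (loss £85.6).
£987.6: inside the interval → strictly worse (loss £240.8).
£1479.5: above both → same outcome either way.
£1011.2: inside the interval → strictly worse (loss £264.4).
Count: 5.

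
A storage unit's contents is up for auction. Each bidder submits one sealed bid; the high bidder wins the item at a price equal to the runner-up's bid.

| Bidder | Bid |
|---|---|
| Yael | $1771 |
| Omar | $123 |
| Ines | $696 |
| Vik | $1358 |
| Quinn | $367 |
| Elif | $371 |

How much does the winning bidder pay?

$1358

Highest bid: Yael at $1771, so Yael wins.
Second-highest bid: Vik at $1358 — that is the price the winner pays.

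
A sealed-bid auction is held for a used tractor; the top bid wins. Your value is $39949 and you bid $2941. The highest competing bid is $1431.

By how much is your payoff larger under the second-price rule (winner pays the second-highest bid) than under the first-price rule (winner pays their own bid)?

$1510

You have the highest bid, so you win under either rule.
Second-price: pay $1431 → payoff $38518.
First-price: pay your own bid $2941 → payoff $37008.
Difference = $38518 − ($37008) = $1510.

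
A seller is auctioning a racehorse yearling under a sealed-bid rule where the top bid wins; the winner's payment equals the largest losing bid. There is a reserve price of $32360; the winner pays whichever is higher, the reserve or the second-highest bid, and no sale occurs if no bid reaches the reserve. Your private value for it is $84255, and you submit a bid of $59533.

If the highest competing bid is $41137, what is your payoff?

$43118

Your bid $59533 is the highest and exceeds the reserve.
Price = max(second-highest bid, reserve) = max($41137, $32360) = $41137.
Payoff = $84255 − $41137 = $43118.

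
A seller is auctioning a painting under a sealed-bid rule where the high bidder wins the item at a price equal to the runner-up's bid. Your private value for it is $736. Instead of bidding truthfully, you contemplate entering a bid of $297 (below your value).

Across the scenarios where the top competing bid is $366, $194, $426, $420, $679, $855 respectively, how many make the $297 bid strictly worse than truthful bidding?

4

The deviation hurts exactly when the highest competing bid lies strictly between $297 and $736 — underbidding then forfeits a profitable win.
$366: inside the interval → strictly worse (loss $370).
$194: below both → same outcome either way.
$426: inside the interval → strictly worse (loss $310).
$420: inside the interval → strictly worse (loss $316).
$679: inside the interval → strictly worse (loss $57).
$855: above both → same outcome either way.
Count: 4.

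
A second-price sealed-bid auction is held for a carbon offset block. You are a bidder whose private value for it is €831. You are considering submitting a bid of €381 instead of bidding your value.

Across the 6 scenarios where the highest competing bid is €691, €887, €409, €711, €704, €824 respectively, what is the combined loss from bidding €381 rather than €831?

€816

The deviation costs you only when the competing bid falls strictly between €381 and €831; elsewhere both bids give the same outcome.
€691: truthful payoff €140, deviation payoff €0 → loss €140.
€887: outcomes coincide → loss €0.
€409: truthful payoff €422, deviation payoff €0 → loss €422.
€711: truthful payoff €120, deviation payoff €0 → loss €120.
€704: truthful payoff €127, deviation payoff €0 → loss €127.
€824: truthful payoff €7, deviation payoff €0 → loss €7.
Total loss = €140 + €422 + €120 + €127 + €7 = €816.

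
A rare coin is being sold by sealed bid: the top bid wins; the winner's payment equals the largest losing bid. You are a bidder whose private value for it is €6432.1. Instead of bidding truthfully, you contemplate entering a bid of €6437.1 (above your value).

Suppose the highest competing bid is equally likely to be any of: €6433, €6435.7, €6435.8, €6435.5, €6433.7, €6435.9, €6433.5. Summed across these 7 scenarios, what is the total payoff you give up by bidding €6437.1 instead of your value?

The deviation costs you only when the competing bid falls strictly between €6432.1 and €6437.1; elsewhere both bids give the same outcome.
€6433: truthful payoff €0, deviation payoff −€0.9 → loss €0.9.
€6435.7: truthful payoff €0, deviation payoff −€3.6 → loss €3.6.
€6435.8: truthful payoff €0, deviation payoff −€3.7 → loss €3.7.
€6435.5: truthful payoff €0, deviation payoff −€3.4 → loss €3.4.
€6433.7: truthful payoff €0, deviation payoff −€1.6 → loss €1.6.
€6435.9: truthful payoff €0, deviation payoff −€3.8 → loss €3.8.
€6433.5: truthful payoff €0, deviation payoff −€1.4 → loss €1.4.
Total loss = €0.9 + €3.6 + €3.7 + €3.4 + €1.6 + €3.8 + €1.4 = €18.4.

€18.4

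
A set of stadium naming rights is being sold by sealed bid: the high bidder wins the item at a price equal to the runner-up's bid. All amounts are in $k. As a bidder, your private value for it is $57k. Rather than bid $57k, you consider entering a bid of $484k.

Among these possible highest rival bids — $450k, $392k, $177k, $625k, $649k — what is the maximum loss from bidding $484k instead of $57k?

$450k: truthful gives $0k, deviation gives −$393k → loss $393k.
$392k: truthful gives $0k, deviation gives −$335k → loss $335k.
$177k: truthful gives $0k, deviation gives −$120k → loss $120k.
$625k: same outcome either way → loss $0k.
$649k: same outcome either way → loss $0k.
Maximum loss: $393k.

$393k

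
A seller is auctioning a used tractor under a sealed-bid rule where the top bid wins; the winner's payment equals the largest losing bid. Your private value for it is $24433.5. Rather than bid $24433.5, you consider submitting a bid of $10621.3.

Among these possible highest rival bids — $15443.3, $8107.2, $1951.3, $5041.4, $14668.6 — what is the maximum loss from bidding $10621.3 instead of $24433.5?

$15443.3: truthful gives $8990.2, deviation gives $0 → loss $8990.2.
$8107.2: same outcome either way → loss $0.
$1951.3: same outcome either way → loss $0.
$5041.4: same outcome either way → loss $0.
$14668.6: truthful gives $9764.9, deviation gives $0 → loss $9764.9.
Maximum loss: $9764.9.

$9764.9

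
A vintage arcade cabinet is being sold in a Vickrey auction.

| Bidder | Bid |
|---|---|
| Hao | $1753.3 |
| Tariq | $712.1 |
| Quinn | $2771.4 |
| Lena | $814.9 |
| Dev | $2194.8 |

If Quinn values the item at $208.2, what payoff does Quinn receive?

−$1986.6

Highest bid: Quinn at $2771.4, so Quinn wins.
Second-highest bid: Dev at $2194.8 — that is the price the winner pays.
Quinn's payoff = value − price = $208.2 − $2194.8 = −$1986.6.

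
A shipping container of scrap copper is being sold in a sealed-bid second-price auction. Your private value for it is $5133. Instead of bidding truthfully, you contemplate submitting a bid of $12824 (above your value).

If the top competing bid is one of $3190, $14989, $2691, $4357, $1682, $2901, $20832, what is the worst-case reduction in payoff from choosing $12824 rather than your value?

$3190: same outcome either way → loss $0.
$14989: same outcome either way → loss $0.
$2691: same outcome either way → loss $0.
$4357: same outcome either way → loss $0.
$1682: same outcome either way → loss $0.
$2901: same outcome either way → loss $0.
$20832: same outcome either way → loss $0.
Maximum loss: $0.

$0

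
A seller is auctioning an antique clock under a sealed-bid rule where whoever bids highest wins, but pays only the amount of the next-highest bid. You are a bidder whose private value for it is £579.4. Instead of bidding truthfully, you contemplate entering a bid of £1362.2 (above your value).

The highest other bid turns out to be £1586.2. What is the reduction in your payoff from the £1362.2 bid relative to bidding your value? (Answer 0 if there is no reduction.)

£0

Bidding your value £579.4: you lose (since £579.4 < £1586.2). Payoff £0.
Bidding £1362.2: you lose. Payoff £0.
Difference = £0 − £0 = £0; both bids lead to the same outcome because the competing bid is above both your value and your alternative bid.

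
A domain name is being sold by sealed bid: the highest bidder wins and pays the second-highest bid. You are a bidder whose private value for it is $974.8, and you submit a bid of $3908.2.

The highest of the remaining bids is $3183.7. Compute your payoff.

Your bid $3908.2 exceeds the highest competing bid $3183.7, so you win.
In a second-price auction the winner pays the second-highest bid, $3183.7.
Payoff = value − price = $974.8 − $3183.7 = −$2208.9.

−$2208.9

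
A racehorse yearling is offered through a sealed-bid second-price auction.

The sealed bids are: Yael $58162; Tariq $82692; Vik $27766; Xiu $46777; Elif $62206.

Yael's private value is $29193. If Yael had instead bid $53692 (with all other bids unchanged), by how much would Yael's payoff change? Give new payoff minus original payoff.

The highest bid among the other bidders is $82692; Yael's bid doesn't change that.
Original bid $58162: Yael is not highest (top rival bid is $82692); payoff $0.
Alternative bid $53692: Yael is not highest (top rival bid is $82692); payoff $0.
Change in payoff = $0 − ($0) = $0.

$0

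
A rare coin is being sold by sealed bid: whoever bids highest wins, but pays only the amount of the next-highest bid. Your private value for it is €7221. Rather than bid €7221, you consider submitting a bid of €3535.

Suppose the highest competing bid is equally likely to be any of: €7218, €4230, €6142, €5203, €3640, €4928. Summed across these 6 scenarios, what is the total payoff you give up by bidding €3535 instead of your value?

The deviation costs you only when the competing bid falls strictly between €3535 and €7221; elsewhere both bids give the same outcome.
€7218: truthful payoff €3, deviation payoff €0 → loss €3.
€4230: truthful payoff €2991, deviation payoff €0 → loss €2991.
€6142: truthful payoff €1079, deviation payoff €0 → loss €1079.
€5203: truthful payoff €2018, deviation payoff €0 → loss €2018.
€3640: truthful payoff €3581, deviation payoff €0 → loss €3581.
€4928: truthful payoff €2293, deviation payoff €0 → loss €2293.
Total loss = €3 + €2991 + €1079 + €2018 + €3581 + €2293 = €11965.

€11965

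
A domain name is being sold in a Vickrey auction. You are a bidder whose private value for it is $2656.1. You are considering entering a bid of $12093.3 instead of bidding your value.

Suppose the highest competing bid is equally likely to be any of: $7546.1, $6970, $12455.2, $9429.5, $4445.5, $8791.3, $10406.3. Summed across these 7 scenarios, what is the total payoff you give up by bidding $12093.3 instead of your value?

The deviation costs you only when the competing bid falls strictly between $2656.1 and $12093.3; elsewhere both bids give the same outcome.
$7546.1: truthful payoff $0, deviation payoff −$4890 → loss $4890.
$6970: truthful payoff $0, deviation payoff −$4313.9 → loss $4313.9.
$12455.2: outcomes coincide → loss $0.
$9429.5: truthful payoff $0, deviation payoff −$6773.4 → loss $6773.4.
$4445.5: truthful payoff $0, deviation payoff −$1789.4 → loss $1789.4.
$8791.3: truthful payoff $0, deviation payoff −$6135.2 → loss $6135.2.
$10406.3: truthful payoff $0, deviation payoff −$7750.2 → loss $7750.2.
Total loss = $4890 + $4313.9 + $6773.4 + $1789.4 + $6135.2 + $7750.2 = $31652.1.
Because the price is fixed by the runner-up's bid, deviating from your value can only change a good outcome into a bad one — never the reverse.

$31652.1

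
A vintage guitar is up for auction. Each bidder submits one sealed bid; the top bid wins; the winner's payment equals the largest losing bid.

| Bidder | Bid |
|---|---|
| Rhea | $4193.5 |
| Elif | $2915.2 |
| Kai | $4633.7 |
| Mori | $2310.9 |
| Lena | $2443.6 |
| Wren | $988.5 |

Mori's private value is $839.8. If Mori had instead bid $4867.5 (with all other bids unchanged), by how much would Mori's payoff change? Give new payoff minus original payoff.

−$3793.9

The highest bid among the other bidders is $4633.7; Mori's bid doesn't change that.
Original bid $2310.9: Mori is not highest (top rival bid is $4633.7); payoff $0.
Alternative bid $4867.5: Mori is highest, pays the top rival bid $4633.7; payoff $839.8 − $4633.7 = −$3793.9.
Change in payoff = −$3793.9 − ($0) = −$3793.9.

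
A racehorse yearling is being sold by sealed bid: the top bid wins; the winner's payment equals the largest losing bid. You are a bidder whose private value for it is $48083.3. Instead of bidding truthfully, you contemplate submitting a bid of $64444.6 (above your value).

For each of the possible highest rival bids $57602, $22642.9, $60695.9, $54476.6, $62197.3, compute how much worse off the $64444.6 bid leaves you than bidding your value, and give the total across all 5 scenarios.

$42638.6

The deviation costs you only when the competing bid falls strictly between $48083.3 and $64444.6; elsewhere both bids give the same outcome.
$57602: truthful payoff $0, deviation payoff −$9518.7 → loss $9518.7.
$22642.9: outcomes coincide → loss $0.
$60695.9: truthful payoff $0, deviation payoff −$12612.6 → loss $12612.6.
$54476.6: truthful payoff $0, deviation payoff −$6393.3 → loss $6393.3.
$62197.3: truthful payoff $0, deviation payoff −$14114 → loss $14114.
Total loss = $9518.7 + $12612.6 + $6393.3 + $14114 = $42638.6.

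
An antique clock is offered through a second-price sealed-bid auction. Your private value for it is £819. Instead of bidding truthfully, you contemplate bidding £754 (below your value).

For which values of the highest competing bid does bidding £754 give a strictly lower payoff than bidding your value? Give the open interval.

If the competing bid is below £754, both bids win at the same price — no difference.
If it is above £819, both bids lose — no difference.
If it lies strictly between £754 and £819, bidding your value wins at a price below your value (positive payoff) while bidding £754 loses (payoff 0).
So the deviation strictly hurts on the open interval (£754, £819).

(£754, £819)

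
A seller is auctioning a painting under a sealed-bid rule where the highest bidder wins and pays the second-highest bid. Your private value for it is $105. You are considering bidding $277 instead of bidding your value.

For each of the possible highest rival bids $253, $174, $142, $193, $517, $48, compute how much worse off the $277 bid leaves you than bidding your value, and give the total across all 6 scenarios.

$342

The deviation costs you only when the competing bid falls strictly between $105 and $277; elsewhere both bids give the same outcome.
$253: truthful payoff $0, deviation payoff −$148 → loss $148.
$174: truthful payoff $0, deviation payoff −$69 → loss $69.
$142: truthful payoff $0, deviation payoff −$37 → loss $37.
$193: truthful payoff $0, deviation payoff −$88 → loss $88.
$517: outcomes coincide → loss $0.
$48: outcomes coincide → loss $0.
Total loss = $148 + $69 + $37 + $88 = $342.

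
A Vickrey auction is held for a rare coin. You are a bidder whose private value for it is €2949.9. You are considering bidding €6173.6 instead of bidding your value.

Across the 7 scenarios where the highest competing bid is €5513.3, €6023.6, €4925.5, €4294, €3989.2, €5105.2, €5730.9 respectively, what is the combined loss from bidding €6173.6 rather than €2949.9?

€14932.4

The deviation costs you only when the competing bid falls strictly between €2949.9 and €6173.6; elsewhere both bids give the same outcome.
€5513.3: truthful payoff €0, deviation payoff −€2563.4 → loss €2563.4.
€6023.6: truthful payoff €0, deviation payoff −€3073.7 → loss €3073.7.
€4925.5: truthful payoff €0, deviation payoff −€1975.6 → loss €1975.6.
€4294: truthful payoff €0, deviation payoff −€1344.1 → loss €1344.1.
€3989.2: truthful payoff €0, deviation payoff −€1039.3 → loss €1039.3.
€5105.2: truthful payoff €0, deviation payoff −€2155.3 → loss €2155.3.
€5730.9: truthful payoff €0, deviation payoff −€2781 → loss €2781.
Total loss = €2563.4 + €3073.7 + €1975.6 + €1344.1 + €1039.3 + €2155.3 + €2781 = €14932.4.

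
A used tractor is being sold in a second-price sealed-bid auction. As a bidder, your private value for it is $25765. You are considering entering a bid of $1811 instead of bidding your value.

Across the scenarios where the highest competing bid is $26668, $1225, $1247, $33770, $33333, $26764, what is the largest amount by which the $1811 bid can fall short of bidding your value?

$0

$26668: same outcome either way → loss $0.
$1225: same outcome either way → loss $0.
$1247: same outcome either way → loss $0.
$33770: same outcome either way → loss $0.
$33333: same outcome either way → loss $0.
$26764: same outcome either way → loss $0.
Maximum loss: $0.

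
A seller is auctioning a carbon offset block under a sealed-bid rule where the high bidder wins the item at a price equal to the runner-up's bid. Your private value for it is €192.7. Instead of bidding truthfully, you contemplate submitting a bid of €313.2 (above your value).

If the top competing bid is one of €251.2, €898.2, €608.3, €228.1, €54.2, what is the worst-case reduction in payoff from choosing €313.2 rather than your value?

€58.5

€251.2: truthful gives €0, deviation gives −€58.5 → loss €58.5.
€898.2: same outcome either way → loss €0.
€608.3: same outcome either way → loss €0.
€228.1: truthful gives €0, deviation gives −€35.4 → loss €35.4.
€54.2: same outcome either way → loss €0.
Maximum loss: €58.5.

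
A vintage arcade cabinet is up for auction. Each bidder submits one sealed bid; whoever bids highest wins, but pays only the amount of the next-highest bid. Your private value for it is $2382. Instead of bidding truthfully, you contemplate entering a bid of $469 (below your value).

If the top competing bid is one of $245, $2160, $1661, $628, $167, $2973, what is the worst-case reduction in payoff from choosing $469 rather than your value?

$245: same outcome either way → loss $0.
$2160: truthful gives $222, deviation gives $0 → loss $222.
$1661: truthful gives $721, deviation gives $0 → loss $721.
$628: truthful gives $1754, deviation gives $0 → loss $1754.
$167: same outcome either way → loss $0.
$2973: same outcome either way → loss $0.
Maximum loss: $1754.

$1754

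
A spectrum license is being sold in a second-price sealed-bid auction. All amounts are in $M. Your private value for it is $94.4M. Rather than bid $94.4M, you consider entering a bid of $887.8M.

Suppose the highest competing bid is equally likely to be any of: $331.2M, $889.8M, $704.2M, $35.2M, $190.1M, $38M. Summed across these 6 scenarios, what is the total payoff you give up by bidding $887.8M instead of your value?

The deviation costs you only when the competing bid falls strictly between $94.4M and $887.8M; elsewhere both bids give the same outcome.
$331.2M: truthful payoff $0M, deviation payoff −$236.8M → loss $236.8M.
$889.8M: outcomes coincide → loss $0M.
$704.2M: truthful payoff $0M, deviation payoff −$609.8M → loss $609.8M.
$35.2M: outcomes coincide → loss $0M.
$190.1M: truthful payoff $0M, deviation payoff −$95.7M → loss $95.7M.
$38M: outcomes coincide → loss $0M.
Total loss = $236.8M + $609.8M + $95.7M = $942.3M.

$942.3M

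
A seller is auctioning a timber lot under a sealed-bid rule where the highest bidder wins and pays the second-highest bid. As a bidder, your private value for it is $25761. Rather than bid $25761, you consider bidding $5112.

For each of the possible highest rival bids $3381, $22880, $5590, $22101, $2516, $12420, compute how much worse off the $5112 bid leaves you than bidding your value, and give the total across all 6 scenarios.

$40053

The deviation costs you only when the competing bid falls strictly between $5112 and $25761; elsewhere both bids give the same outcome.
$3381: outcomes coincide → loss $0.
$22880: truthful payoff $2881, deviation payoff $0 → loss $2881.
$5590: truthful payoff $20171, deviation payoff $0 → loss $20171.
$22101: truthful payoff $3660, deviation payoff $0 → loss $3660.
$2516: outcomes coincide → loss $0.
$12420: truthful payoff $13341, deviation payoff $0 → loss $13341.
Total loss = $2881 + $20171 + $3660 + $13341 = $40053.
Because the price is fixed by the runner-up's bid, deviating from your value can only change a good outcome into a bad one — never the reverse.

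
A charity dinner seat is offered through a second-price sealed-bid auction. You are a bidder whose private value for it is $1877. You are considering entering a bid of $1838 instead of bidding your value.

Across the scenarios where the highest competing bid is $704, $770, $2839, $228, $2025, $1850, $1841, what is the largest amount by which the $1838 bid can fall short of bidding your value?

$36

$704: same outcome either way → loss $0.
$770: same outcome either way → loss $0.
$2839: same outcome either way → loss $0.
$228: same outcome either way → loss $0.
$2025: same outcome either way → loss $0.
$1850: truthful gives $27, deviation gives $0 → loss $27.
$1841: truthful gives $36, deviation gives $0 → loss $36.
Maximum loss: $36.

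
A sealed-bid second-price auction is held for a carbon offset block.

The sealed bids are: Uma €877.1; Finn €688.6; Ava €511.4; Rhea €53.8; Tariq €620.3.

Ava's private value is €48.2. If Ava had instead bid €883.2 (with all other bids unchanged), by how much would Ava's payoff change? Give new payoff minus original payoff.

The highest bid among the other bidders is €877.1; Ava's bid doesn't change that.
Original bid €511.4: Ava is not highest (top rival bid is €877.1); payoff €0.
Alternative bid €883.2: Ava is highest, pays the top rival bid €877.1; payoff €48.2 − €877.1 = −€828.9.
Change in payoff = −€828.9 − (€0) = −€828.9.

−€828.9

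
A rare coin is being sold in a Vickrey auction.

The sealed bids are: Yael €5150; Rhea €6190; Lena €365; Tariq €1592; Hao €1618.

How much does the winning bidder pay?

€5150

Highest bid: Rhea at €6190, so Rhea wins.
Second-highest bid: Yael at €5150 — that is the price the winner pays.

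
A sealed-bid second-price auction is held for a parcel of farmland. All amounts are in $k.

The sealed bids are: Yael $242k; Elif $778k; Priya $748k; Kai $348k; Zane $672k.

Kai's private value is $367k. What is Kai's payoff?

Highest bid: Elif at $778k, so Elif wins.
Second-highest bid: Priya at $748k — that is the price the winner pays.
Kai did not win, so Kai pays nothing and receives nothing: payoff $0k.

$0k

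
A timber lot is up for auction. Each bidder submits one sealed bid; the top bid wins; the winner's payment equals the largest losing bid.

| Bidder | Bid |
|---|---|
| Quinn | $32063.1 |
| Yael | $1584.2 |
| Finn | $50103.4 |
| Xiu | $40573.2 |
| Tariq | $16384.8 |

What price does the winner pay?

$40573.2

Highest bid: Finn at $50103.4, so Finn wins.
Second-highest bid: Xiu at $40573.2 — that is the price the winner pays.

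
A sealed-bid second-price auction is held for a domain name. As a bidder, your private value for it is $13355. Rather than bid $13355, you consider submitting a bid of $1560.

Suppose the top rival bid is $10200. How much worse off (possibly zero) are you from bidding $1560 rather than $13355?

Bidding your value $13355: you win (since $13355 > $10200) and pay $10200. Payoff $3155.
Bidding $1560: you lose. Payoff $0.
The competing bid $10200 lies between your shaded bid and your value, so underbidding forfeits an item you could have won at a profitable price.
Loss from deviating = $3155 − ($0) = $3155.

$3155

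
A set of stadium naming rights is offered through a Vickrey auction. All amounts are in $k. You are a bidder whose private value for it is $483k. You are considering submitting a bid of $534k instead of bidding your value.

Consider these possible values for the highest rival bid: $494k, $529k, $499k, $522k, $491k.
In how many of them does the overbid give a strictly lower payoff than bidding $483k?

5

The deviation hurts exactly when the highest competing bid lies strictly between $483k and $534k — overbidding then wins at a price above your value.
$494k: inside the interval → strictly worse (loss $11k).
$529k: inside the interval → strictly worse (loss $46k).
$499k: inside the interval → strictly worse (loss $16k).
$522k: inside the interval → strictly worse (loss $39k).
$491k: inside the interval → strictly worse (loss $8k).
Count: 5.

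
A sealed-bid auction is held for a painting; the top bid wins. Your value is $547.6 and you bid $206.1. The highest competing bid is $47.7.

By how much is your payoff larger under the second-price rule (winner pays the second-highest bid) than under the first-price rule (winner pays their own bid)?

$158.4

You have the highest bid, so you win under either rule.
Second-price: pay $47.7 → payoff $499.9.
First-price: pay your own bid $206.1 → payoff $341.5.
Difference = $499.9 − ($341.5) = $158.4.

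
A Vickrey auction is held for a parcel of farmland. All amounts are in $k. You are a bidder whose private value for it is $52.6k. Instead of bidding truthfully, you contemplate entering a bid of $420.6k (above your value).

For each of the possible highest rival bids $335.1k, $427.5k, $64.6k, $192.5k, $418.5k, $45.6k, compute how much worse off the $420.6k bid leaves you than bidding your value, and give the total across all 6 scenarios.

The deviation costs you only when the competing bid falls strictly between $52.6k and $420.6k; elsewhere both bids give the same outcome.
$335.1k: truthful payoff $0k, deviation payoff −$282.5k → loss $282.5k.
$427.5k: outcomes coincide → loss $0k.
$64.6k: truthful payoff $0k, deviation payoff −$12k → loss $12k.
$192.5k: truthful payoff $0k, deviation payoff −$139.9k → loss $139.9k.
$418.5k: truthful payoff $0k, deviation payoff −$365.9k → loss $365.9k.
$45.6k: outcomes coincide → loss $0k.
Total loss = $282.5k + $12k + $139.9k + $365.9k = $800.3k.
Because the price is fixed by the runner-up's bid, deviating from your value can only change a good outcome into a bad one — never the reverse.

$800.3k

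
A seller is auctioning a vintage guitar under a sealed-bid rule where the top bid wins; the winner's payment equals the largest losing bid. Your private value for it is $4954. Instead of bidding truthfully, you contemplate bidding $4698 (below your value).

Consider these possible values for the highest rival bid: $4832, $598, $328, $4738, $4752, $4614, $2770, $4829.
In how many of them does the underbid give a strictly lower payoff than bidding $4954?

4

The deviation hurts exactly when the highest competing bid lies strictly between $4698 and $4954 — underbidding then forfeits a profitable win.
$4832: inside the interval → strictly worse (loss $122).
$598: below both → same outcome either way.
$328: below both → same outcome either way.
$4738: inside the interval → strictly worse (loss $216).
$4752: inside the interval → strictly worse (loss $202).
$4614: below both → same outcome either way.
$2770: below both → same outcome either way.
$4829: inside the interval → strictly worse (loss $125).
Count: 4.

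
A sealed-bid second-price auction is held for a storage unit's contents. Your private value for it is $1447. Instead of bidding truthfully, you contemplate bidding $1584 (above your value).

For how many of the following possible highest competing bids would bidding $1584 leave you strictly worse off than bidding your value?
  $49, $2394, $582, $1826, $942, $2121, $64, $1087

The deviation hurts exactly when the highest competing bid lies strictly between $1447 and $1584 — overbidding then wins at a price above your value.
$49: below both → same outcome either way.
$2394: above both → same outcome either way.
$582: below both → same outcome either way.
$1826: above both → same outcome either way.
$942: below both → same outcome either way.
$2121: above both → same outcome either way.
$64: below both → same outcome either way.
$1087: below both → same outcome either way.
Count: 0.

0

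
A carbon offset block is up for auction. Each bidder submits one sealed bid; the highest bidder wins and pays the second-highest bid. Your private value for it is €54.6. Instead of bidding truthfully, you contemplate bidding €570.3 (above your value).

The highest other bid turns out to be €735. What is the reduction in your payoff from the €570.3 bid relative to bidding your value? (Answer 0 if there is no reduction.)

€0

Bidding your value €54.6: you lose (since €54.6 < €735). Payoff €0.
Bidding €570.3: you lose. Payoff €0.
Difference = €0 − €0 = €0; both bids lead to the same outcome because the competing bid is above both your value and your alternative bid.
Truthful bidding weakly dominates here: raising your bid can only win items priced above your value, and lowering it can only forfeit items priced below.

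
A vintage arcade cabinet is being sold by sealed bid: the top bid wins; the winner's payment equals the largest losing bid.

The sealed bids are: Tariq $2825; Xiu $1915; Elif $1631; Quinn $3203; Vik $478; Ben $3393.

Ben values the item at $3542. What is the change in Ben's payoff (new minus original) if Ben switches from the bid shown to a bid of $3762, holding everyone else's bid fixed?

The highest bid among the other bidders is $3203; Ben's bid doesn't change that.
Original bid $3393: Ben is highest, pays the top rival bid $3203; payoff $3542 − $3203 = $339.
Alternative bid $3762: Ben is highest, pays the top rival bid $3203; payoff $3542 − $3203 = $339.
Change in payoff = $339 − ($339) = $0.

$0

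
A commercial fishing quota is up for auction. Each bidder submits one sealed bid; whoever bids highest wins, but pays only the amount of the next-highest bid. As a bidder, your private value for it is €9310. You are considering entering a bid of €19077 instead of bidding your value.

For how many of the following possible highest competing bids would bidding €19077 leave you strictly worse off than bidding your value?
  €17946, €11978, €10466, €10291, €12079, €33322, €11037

The deviation hurts exactly when the highest competing bid lies strictly between €9310 and €19077 — overbidding then wins at a price above your value.
€17946: inside the interval → strictly worse (loss €8636).
€11978: inside the interval → strictly worse (loss €2668).
€10466: inside the interval → strictly worse (loss €1156).
€10291: inside the interval → strictly worse (loss €981).
€12079: inside the interval → strictly worse (loss €2769).
€33322: above both → same outcome either way.
€11037: inside the interval → strictly worse (loss €1727).
Count: 6.

6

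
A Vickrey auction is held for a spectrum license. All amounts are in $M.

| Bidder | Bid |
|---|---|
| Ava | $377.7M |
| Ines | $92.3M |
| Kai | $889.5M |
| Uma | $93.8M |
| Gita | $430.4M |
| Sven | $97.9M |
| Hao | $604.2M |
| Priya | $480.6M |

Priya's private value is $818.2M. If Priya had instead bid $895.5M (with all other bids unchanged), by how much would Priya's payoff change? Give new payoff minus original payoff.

−$71.3M

The highest bid among the other bidders is $889.5M; Priya's bid doesn't change that.
Original bid $480.6M: Priya is not highest (top rival bid is $889.5M); payoff $0M.
Alternative bid $895.5M: Priya is highest, pays the top rival bid $889.5M; payoff $818.2M − $889.5M = −$71.3M.
Change in payoff = −$71.3M − ($0M) = −$71.3M.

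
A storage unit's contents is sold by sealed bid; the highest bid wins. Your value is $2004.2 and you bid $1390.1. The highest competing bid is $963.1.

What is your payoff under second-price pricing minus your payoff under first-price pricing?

You have the highest bid, so you win under either rule.
Second-price: pay $963.1 → payoff $1041.1.
First-price: pay your own bid $1390.1 → payoff $614.1.
Difference = $1041.1 − ($614.1) = $427.

$427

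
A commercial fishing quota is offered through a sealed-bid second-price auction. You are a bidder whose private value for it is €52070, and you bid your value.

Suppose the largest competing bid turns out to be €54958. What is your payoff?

Your bid €52070 is below the highest competing bid €54958, so you lose.
A losing bidder pays nothing and receives nothing: payoff = €0.

€0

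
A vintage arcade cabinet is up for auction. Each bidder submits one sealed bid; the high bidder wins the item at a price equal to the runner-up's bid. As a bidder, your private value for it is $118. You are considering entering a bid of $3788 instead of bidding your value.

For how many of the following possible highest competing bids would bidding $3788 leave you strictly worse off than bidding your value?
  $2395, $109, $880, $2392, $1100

4

The deviation hurts exactly when the highest competing bid lies strictly between $118 and $3788 — overbidding then wins at a price above your value.
$2395: inside the interval → strictly worse (loss $2277).
$109: below both → same outcome either way.
$880: inside the interval → strictly worse (loss $762).
$2392: inside the interval → strictly worse (loss $2274).
$1100: inside the interval → strictly worse (loss $982).
Count: 4.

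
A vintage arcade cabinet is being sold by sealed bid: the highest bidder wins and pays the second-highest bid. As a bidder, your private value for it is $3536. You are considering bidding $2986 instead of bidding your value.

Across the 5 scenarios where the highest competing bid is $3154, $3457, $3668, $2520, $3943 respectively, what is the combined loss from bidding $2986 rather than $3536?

The deviation costs you only when the competing bid falls strictly between $2986 and $3536; elsewhere both bids give the same outcome.
$3154: truthful payoff $382, deviation payoff $0 → loss $382.
$3457: truthful payoff $79, deviation payoff $0 → loss $79.
$3668: outcomes coincide → loss $0.
$2520: outcomes coincide → loss $0.
$3943: outcomes coincide → loss $0.
Total loss = $382 + $79 = $461.
Truthful bidding weakly dominates here: raising your bid can only win items priced above your value, and lowering it can only forfeit items priced below.

$461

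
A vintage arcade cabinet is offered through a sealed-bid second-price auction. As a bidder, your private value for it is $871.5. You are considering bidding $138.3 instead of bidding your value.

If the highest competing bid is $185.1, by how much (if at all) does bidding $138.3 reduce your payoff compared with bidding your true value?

Bidding your value $871.5: you win (since $871.5 > $185.1) and pay $185.1. Payoff $686.4.
Bidding $138.3: you lose. Payoff $0.
The competing bid $185.1 lies between your shaded bid and your value, so underbidding forfeits an item you could have won at a profitable price.
Loss from deviating = $686.4 − ($0) = $686.4.
Truthful bidding weakly dominates here: raising your bid can only win items priced above your value, and lowering it can only forfeit items priced below.

$686.4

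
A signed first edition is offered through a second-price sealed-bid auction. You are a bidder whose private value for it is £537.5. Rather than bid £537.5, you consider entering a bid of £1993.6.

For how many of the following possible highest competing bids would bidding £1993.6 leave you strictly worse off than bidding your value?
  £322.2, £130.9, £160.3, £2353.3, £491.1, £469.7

The deviation hurts exactly when the highest competing bid lies strictly between £537.5 and £1993.6 — overbidding then wins at a price above your value.
£322.2: below both → same outcome either way.
£130.9: below both → same outcome either way.
£160.3: below both → same outcome either way.
£2353.3: above both → same outcome either way.
£491.1: below both → same outcome either way.
£469.7: below both → same outcome either way.
Count: 0.

0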